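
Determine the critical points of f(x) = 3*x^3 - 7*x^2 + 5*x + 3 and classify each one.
f'(x) = 9*x^2 - 14*x + 5

Solve f'(x) = 0:
  Factor: 9*x^2 - 14*x + 5 = (x - 1)*(9*x - 5) = 0.
  ⇒ x = 5/9, 1

f''(x) = 18*x - 14
Second-derivative test at each critical point:
  f''(5/9) = -4 < 0 → local maximum
  f''(1) = 4 > 0 → local minimum

Critical points: x = 5/9 (local maximum); x = 1 (local minimum)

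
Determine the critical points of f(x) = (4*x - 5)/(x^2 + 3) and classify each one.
f'(x) = 2*(-2*x^2 + 5*x + 6)/(x^4 + 6*x^2 + 9)

Solve f'(x) = 0:
  f'(x) = -2*(2*x^2 - 5*x - 6)/(x^2 + 3)^2; the denominator is positive wherever f is defined, so f'(x) = 0 ⇔ -4*x^2 + 10*x + 12 = 0.
  Factor: -4*x^2 + 10*x + 12 = -2*(2*x^2 - 5*x - 6); 2*x^2 - 5*x - 6 = 0 has no rational roots; quadratic formula: x = (5 ± √73)/4.
  ⇒ x = 5/4 - sqrt(73)/4 ≈ -0.8860, 5/4 + sqrt(73)/4 ≈ 3.3860

f''(x) = 2*(4*x^2*(4*x - 5) + (5 - 12*x)*(x^2 + 3))/(x^2 + 3)^3
Second-derivative test at each critical point:
  f''(-0.8860) = 1.1928 > 0 → local minimum
  f''(3.3860) = -0.0817 < 0 → local maximum

Critical points: x = 5/4 - sqrt(73)/4 ≈ -0.8860 (local minimum); x = 5/4 + sqrt(73)/4 ≈ 3.3860 (local maximum)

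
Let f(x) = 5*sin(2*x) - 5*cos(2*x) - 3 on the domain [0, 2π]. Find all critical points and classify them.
f'(x) = 10*sqrt(2)*sin(2*x + pi/4)

Solve f'(x) = 0 on [0, 2π]:
  f'(x) = 0 ⇔ 5*cos(2*x) = -5*sin(2*x) ⇔ tan(2*x) = -1, i.e. 2*x = arctan(-1) + nπ; keep the solutions lying in [0, 2π].
  ⇒ x = 3*pi/8 ≈ 1.1781, 7*pi/8 ≈ 2.7489, 11*pi/8 ≈ 4.3197, 15*pi/8 ≈ 5.8905

f''(x) = 20*sqrt(2)*cos(2*x + pi/4)
Second-derivative test at each critical point:
  f''(1.1781) = -28.2843 < 0 → local maximum
  f''(2.7489) = 28.2843 > 0 → local minimum
  f''(4.3197) = -28.2843 < 0 → local maximum
  f''(5.8905) = 28.2843 > 0 → local minimum

Critical points: x = 3*pi/8 ≈ 1.1781 (local maximum); x = 7*pi/8 ≈ 2.7489 (local minimum); x = 11*pi/8 ≈ 4.3197 (local maximum); x = 15*pi/8 ≈ 5.8905 (local minimum)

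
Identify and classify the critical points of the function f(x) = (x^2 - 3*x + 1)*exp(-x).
f'(x) = (-x^2 + 5*x - 4)*exp(-x)

Solve f'(x) = 0:
  f'(x) = (-x^2 + 5*x - 4)·exp(-x) and exp(-x) > 0 for every x, so f'(x) = 0 ⇔ -x^2 + 5*x - 4 = 0.
  Factor: -x^2 + 5*x - 4 = -(x - 4)*(x - 1) = 0.
  ⇒ x = 1, 4

f''(x) = (x^2 - 7*x + 9)*exp(-x)
Second-derivative test at each critical point:
  f''(1) = 1.1036 > 0 → local minimum
  f''(4) = -0.0549 < 0 → local maximum

Critical points: x = 1 (local minimum); x = 4 (local maximum)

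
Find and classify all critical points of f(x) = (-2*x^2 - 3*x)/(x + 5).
f'(x) = (-2*x^2 - 20*x - 15)/(x^2 + 10*x + 25)

Solve f'(x) = 0:
  f'(x) = -(2*x^2 + 20*x + 15)/(x + 5)^2; the denominator is positive wherever f is defined, so f'(x) = 0 ⇔ -2*x^2 - 20*x - 15 = 0.
  2*x^2 + 20*x + 15 = 0 has no rational roots; quadratic formula: x = (-20 ± √280)/4.
  ⇒ x = -5 - sqrt(70)/2 ≈ -9.1833, -5 + sqrt(70)/2 ≈ -0.8167

f''(x) = -70/(x^3 + 15*x^2 + 75*x + 125)
Second-derivative test at each critical point:
  f''(-9.1833) = 0.9562 > 0 → local minimum
  f''(-0.8167) = -0.9562 < 0 → local maximum

Critical points: x = -5 - sqrt(70)/2 ≈ -9.1833 (local minimum); x = -5 + sqrt(70)/2 ≈ -0.8167 (local maximum)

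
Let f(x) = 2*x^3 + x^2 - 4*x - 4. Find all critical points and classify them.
f'(x) = 6*x^2 + 2*x - 4

Solve f'(x) = 0:
  Factor: 6*x^2 + 2*x - 4 = 2*(x + 1)*(3*x - 2) = 0.
  ⇒ x = -1, 2/3

f''(x) = 12*x + 2
Second-derivative test at each critical point:
  f''(-1) = -10 < 0 → local maximum
  f''(2/3) = 10 > 0 → local minimum

Critical points: x = -1 (local maximum); x = 2/3 (local minimum)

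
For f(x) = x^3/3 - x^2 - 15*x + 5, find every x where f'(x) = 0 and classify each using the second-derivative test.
f'(x) = x^2 - 2*x - 15

Solve f'(x) = 0:
  Factor: x^2 - 2*x - 15 = (x - 5)*(x + 3) = 0.
  ⇒ x = -3, 5

f''(x) = 2*x - 2
Second-derivative test at each critical point:
  f''(-3) = -8 < 0 → local maximum
  f''(5) = 8 > 0 → local minimum

Critical points: x = -3 (local maximum); x = 5 (local minimum)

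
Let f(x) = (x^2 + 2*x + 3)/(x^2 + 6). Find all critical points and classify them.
f'(x) = 2*(-x^2 + 3*x + 6)/(x^4 + 12*x^2 + 36)

Solve f'(x) = 0:
  f'(x) = -2*(x^2 - 3*x - 6)/(x^2 + 6)^2; the denominator is positive wherever f is defined, so f'(x) = 0 ⇔ -2*x^2 + 6*x + 12 = 0.
  Factor: -2*x^2 + 6*x + 12 = -2*(x^2 - 3*x - 6); x^2 - 3*x - 6 = 0 has no rational roots; quadratic formula: x = (3 ± √33)/2.
  ⇒ x = 3/2 - sqrt(33)/2 ≈ -1.3723, 3/2 + sqrt(33)/2 ≈ 4.3723

f''(x) = 2*(2*x^3 - 9*x^2 - 36*x + 18)/(x^6 + 18*x^4 + 108*x^2 + 216)
Second-derivative test at each critical point:
  f''(-1.3723) = 0.1849 > 0 → local minimum
  f''(4.3723) = -0.0182 < 0 → local maximum

Critical points: x = 3/2 - sqrt(33)/2 ≈ -1.3723 (local minimum); x = 3/2 + sqrt(33)/2 ≈ 4.3723 (local maximum)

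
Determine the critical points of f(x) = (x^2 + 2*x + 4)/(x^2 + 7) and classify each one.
f'(x) = 2*(-x^2 + 3*x + 7)/(x^4 + 14*x^2 + 49)

Solve f'(x) = 0:
  f'(x) = -2*(x^2 - 3*x - 7)/(x^2 + 7)^2; the denominator is positive wherever f is defined, so f'(x) = 0 ⇔ -2*x^2 + 6*x + 14 = 0.
  Factor: -2*x^2 + 6*x + 14 = -2*(x^2 - 3*x - 7); x^2 - 3*x - 7 = 0 has no rational roots; quadratic formula: x = (3 ± √37)/2.
  ⇒ x = 3/2 - sqrt(37)/2 ≈ -1.5414, 3/2 + sqrt(37)/2 ≈ 4.5414

f''(x) = 2*(2*x^3 - 9*x^2 - 42*x + 21)/(x^6 + 21*x^4 + 147*x^2 + 343)
Second-derivative test at each critical point:
  f''(-1.5414) = 0.1384 > 0 → local minimum
  f''(4.5414) = -0.0159 < 0 → local maximum

Critical points: x = 3/2 - sqrt(37)/2 ≈ -1.5414 (local minimum); x = 3/2 + sqrt(37)/2 ≈ 4.5414 (local maximum)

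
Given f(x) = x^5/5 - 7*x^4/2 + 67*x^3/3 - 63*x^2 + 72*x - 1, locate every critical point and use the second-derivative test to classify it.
f'(x) = x^4 - 14*x^3 + 67*x^2 - 126*x + 72

Solve f'(x) = 0:
  Factor: x^4 - 14*x^3 + 67*x^2 - 126*x + 72 = (x - 6)*(x - 4)*(x - 3)*(x - 1) = 0.
  ⇒ x = 1, 3, 4, 6

f''(x) = 4*x^3 - 42*x^2 + 134*x - 126
Second-derivative test at each critical point:
  f''(1) = -30 < 0 → local maximum
  f''(3) = 6 > 0 → local minimum
  f''(4) = -6 < 0 → local maximum
  f''(6) = 30 > 0 → local minimum

Critical points: x = 1 (local maximum); x = 3 (local minimum); x = 4 (local maximum); x = 6 (local minimum)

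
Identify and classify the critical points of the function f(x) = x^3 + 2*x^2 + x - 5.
f'(x) = 3*x^2 + 4*x + 1

Solve f'(x) = 0:
  Factor: 3*x^2 + 4*x + 1 = (x + 1)*(3*x + 1) = 0.
  ⇒ x = -1, -1/3

f''(x) = 6*x + 4
Second-derivative test at each critical point:
  f''(-1) = -2 < 0 → local maximum
  f''(-1/3) = 2 > 0 → local minimum

Critical points: x = -1 (local maximum); x = -1/3 (local minimum)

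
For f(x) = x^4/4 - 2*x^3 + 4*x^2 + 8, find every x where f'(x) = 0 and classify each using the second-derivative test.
f'(x) = x*(x^2 - 6*x + 8)

Solve f'(x) = 0:
  Factor: x^3 - 6*x^2 + 8*x = x*(x - 4)*(x - 2) = 0.
  ⇒ x = 0, 2, 4

f''(x) = 3*x^2 - 12*x + 8
Second-derivative test at each critical point:
  f''(0) = 8 > 0 → local minimum
  f''(2) = -4 < 0 → local maximum
  f''(4) = 8 > 0 → local minimum

Critical points: x = 0 (local minimum); x = 2 (local maximum); x = 4 (local minimum)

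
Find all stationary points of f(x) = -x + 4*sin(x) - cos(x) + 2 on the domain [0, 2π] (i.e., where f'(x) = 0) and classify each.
f'(x) = sin(x) + 4*cos(x) - 1

Solve f'(x) = 0 on [0, 2π]:
  f'(x) = 0 ⇔ sin(x) + 4*cos(x) = 1. Write the left side as R·cos(x + φ) with R = √(4² + (-1)²) = sqrt(17), cos φ = 4*sqrt(17)/17, sin φ = -sqrt(17)/17; then cos(x + φ) = sqrt(17)/17. Solve for x and keep the solutions lying in [0, 2π].
  ⇒ x = pi/2 ≈ 1.5708, -atan(15/8) + 2*pi ≈ 5.2023

f''(x) = -4*sin(x) + cos(x)
Second-derivative test at each critical point:
  f''(1.5708) = -4 < 0 → local maximum
  f''(5.2023) = 4 > 0 → local minimum

Critical points: x = pi/2 ≈ 1.5708 (local maximum); x = -atan(15/8) + 2*pi ≈ 5.2023 (local minimum)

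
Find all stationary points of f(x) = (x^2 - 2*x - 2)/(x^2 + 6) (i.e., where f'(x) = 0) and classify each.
f'(x) = 2*(x^2 + 8*x - 6)/(x^4 + 12*x^2 + 36)

Solve f'(x) = 0:
  f'(x) = 2*(x^2 + 8*x - 6)/(x^2 + 6)^2; the denominator is positive wherever f is defined, so f'(x) = 0 ⇔ 2*x^2 + 16*x - 12 = 0.
  Factor: 2*x^2 + 16*x - 12 = 2*(x^2 + 8*x - 6); x^2 + 8*x - 6 = 0 has no rational roots; quadratic formula: x = (-8 ± √88)/2.
  ⇒ x = -sqrt(22) - 4 ≈ -8.6904, -4 + sqrt(22) ≈ 0.6904

f''(x) = 4*(-x^3 - 12*x^2 + 18*x + 24)/(x^6 + 18*x^4 + 108*x^2 + 216)
Second-derivative test at each critical point:
  f''(-8.6904) = -0.0028 < 0 → local maximum
  f''(0.6904) = 0.4473 > 0 → local minimum

Critical points: x = -sqrt(22) - 4 ≈ -8.6904 (local maximum); x = -4 + sqrt(22) ≈ 0.6904 (local minimum)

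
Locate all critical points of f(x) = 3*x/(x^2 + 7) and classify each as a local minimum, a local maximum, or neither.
f'(x) = 3*(7 - x^2)/(x^4 + 14*x^2 + 49)

Solve f'(x) = 0:
  f'(x) = -3*(x^2 - 7)/(x^2 + 7)^2; the denominator is positive wherever f is defined, so f'(x) = 0 ⇔ 21 - 3*x^2 = 0.
  Factor: 21 - 3*x^2 = -3*(x^2 - 7); x^2 - 7 = 0 has no rational roots; quadratic formula: x = (0 ± √28)/2.
  ⇒ x = -sqrt(7) ≈ -2.6458, sqrt(7) ≈ 2.6458

f''(x) = 6*x*(x^2 - 21)/(x^2 + 7)^3
Second-derivative test at each critical point:
  f''(-2.6458) = 0.0810 > 0 → local minimum
  f''(2.6458) = -0.0810 < 0 → local maximum

Critical points: x = -sqrt(7) ≈ -2.6458 (local minimum); x = sqrt(7) ≈ 2.6458 (local maximum)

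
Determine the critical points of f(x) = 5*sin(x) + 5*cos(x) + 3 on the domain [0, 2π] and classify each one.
f'(x) = 5*sqrt(2)*cos(x + pi/4)

Solve f'(x) = 0 on [0, 2π]:
  f'(x) = 0 ⇔ 5*cos(x) = 5*sin(x) ⇔ tan(x) = 1, i.e. x = arctan(1) + nπ; keep the solutions lying in [0, 2π].
  ⇒ x = pi/4 ≈ 0.7854, 5*pi/4 ≈ 3.9270

f''(x) = -5*sqrt(2)*sin(x + pi/4)
Second-derivative test at each critical point:
  f''(0.7854) = -7.0711 < 0 → local maximum
  f''(3.9270) = 7.0711 > 0 → local minimum

Critical points: x = pi/4 ≈ 0.7854 (local maximum); x = 5*pi/4 ≈ 3.9270 (local minimum)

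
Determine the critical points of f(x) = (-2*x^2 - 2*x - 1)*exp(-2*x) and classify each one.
f'(x) = 4*x^2*exp(-2*x)

Solve f'(x) = 0:
  f'(x) = (4*x^2)·exp(-2*x) and exp(-2*x) > 0 for every x, so f'(x) = 0 ⇔ 4*x^2 = 0.
  4*x^2 = 0.
  ⇒ x = 0

f''(x) = 8*x*(1 - x)*exp(-2*x)
Second-derivative test at each critical point:
  f''(0) = 0, so the second-derivative test is inconclusive; use the first-derivative test: f'(-1/4) = 0.4122, f'(1/4) = 0.1516 — f' is positive on both sides (no sign change) → neither a local maximum nor a local minimum

Critical points: x = 0 (neither)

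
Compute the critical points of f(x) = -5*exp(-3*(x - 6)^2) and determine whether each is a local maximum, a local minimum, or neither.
f'(x) = 30*(x - 6)*exp(-3*(x - 6)^2)

Solve f'(x) = 0:
  f'(x) = (30*x - 180)·exp(-3*(x - 6)^2) and exp(-3*(x - 6)^2) > 0 for every x, so f'(x) = 0 ⇔ 30*x - 180 = 0.
  Factor: 30*x - 180 = 30*(x - 6) = 0.
  ⇒ x = 6

f''(x) = 30*(1 - 6*(x - 6)^2)*exp(-3*(x - 6)^2)
Second-derivative test at each critical point:
  f''(6) = 30 > 0 → local minimum

Critical points: x = 6 (local minimum)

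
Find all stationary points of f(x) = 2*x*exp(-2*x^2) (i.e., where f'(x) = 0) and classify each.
f'(x) = 2*(1 - 4*x^2)*exp(-2*x^2)

Solve f'(x) = 0:
  f'(x) = (2 - 8*x^2)·exp(-2*x^2) and exp(-2*x^2) > 0 for every x, so f'(x) = 0 ⇔ 2 - 8*x^2 = 0.
  Factor: 2 - 8*x^2 = -2*(2*x - 1)*(2*x + 1) = 0.
  ⇒ x = -1/2, 1/2

f''(x) = (32*x^3 - 24*x)*exp(-2*x^2)
Second-derivative test at each critical point:
  f''(-1/2) = 4.8522 > 0 → local minimum
  f''(1/2) = -4.8522 < 0 → local maximum

Critical points: x = -1/2 (local minimum); x = 1/2 (local maximum)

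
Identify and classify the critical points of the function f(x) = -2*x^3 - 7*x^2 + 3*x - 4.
f'(x) = -6*x^2 - 14*x + 3

Solve f'(x) = 0:
  6*x^2 + 14*x - 3 = 0 has no rational roots; quadratic formula: x = (-14 ± √268)/12.
  ⇒ x = -sqrt(67)/6 - 7/6 ≈ -2.5309, -7/6 + sqrt(67)/6 ≈ 0.1976

f''(x) = -12*x - 14
Second-derivative test at each critical point:
  f''(-2.5309) = 16.3707 > 0 → local minimum
  f''(0.1976) = -16.3707 < 0 → local maximum

Critical points: x = -sqrt(67)/6 - 7/6 ≈ -2.5309 (local minimum); x = -7/6 + sqrt(67)/6 ≈ 0.1976 (local maximum)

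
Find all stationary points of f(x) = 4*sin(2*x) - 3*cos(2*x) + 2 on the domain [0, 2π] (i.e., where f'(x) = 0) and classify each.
f'(x) = 6*sin(2*x) + 8*cos(2*x)

Solve f'(x) = 0 on [0, 2π]:
  f'(x) = 0 ⇔ 4*cos(2*x) = -3*sin(2*x) ⇔ tan(2*x) = -4/3, i.e. 2*x = arctan(-4/3) + nπ; keep the solutions lying in [0, 2π].
  ⇒ x = -atan(4/3)/2 + pi/2 ≈ 1.1071, pi - atan(4/3)/2 ≈ 2.6779, -atan(4/3)/2 + 3*pi/2 ≈ 4.2487, -atan(4/3)/2 + 2*pi ≈ 5.8195

f''(x) = -16*sin(2*x) + 12*cos(2*x)
Second-derivative test at each critical point:
  f''(1.1071) = -20 < 0 → local maximum
  f''(2.6779) = 20 > 0 → local minimum
  f''(4.2487) = -20 < 0 → local maximum
  f''(5.8195) = 20 > 0 → local minimum

Critical points: x = -atan(4/3)/2 + pi/2 ≈ 1.1071 (local maximum); x = pi - atan(4/3)/2 ≈ 2.6779 (local minimum); x = -atan(4/3)/2 + 3*pi/2 ≈ 4.2487 (local maximum); x = -atan(4/3)/2 + 2*pi ≈ 5.8195 (local minimum)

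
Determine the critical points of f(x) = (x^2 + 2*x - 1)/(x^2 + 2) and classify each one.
f'(x) = 2*(-x^2 + 3*x + 2)/(x^4 + 4*x^2 + 4)

Solve f'(x) = 0:
  f'(x) = -2*(x^2 - 3*x - 2)/(x^2 + 2)^2; the denominator is positive wherever f is defined, so f'(x) = 0 ⇔ -2*x^2 + 6*x + 4 = 0.
  Factor: -2*x^2 + 6*x + 4 = -2*(x^2 - 3*x - 2); x^2 - 3*x - 2 = 0 has no rational roots; quadratic formula: x = (3 ± √17)/2.
  ⇒ x = 3/2 - sqrt(17)/2 ≈ -0.5616, 3/2 + sqrt(17)/2 ≈ 3.5616

f''(x) = 2*(2*x^3 - 9*x^2 - 12*x + 6)/(x^6 + 6*x^4 + 12*x^2 + 8)
Second-derivative test at each critical point:
  f''(-0.5616) = 1.5382 > 0 → local minimum
  f''(3.5616) = -0.0382 < 0 → local maximum

Critical points: x = 3/2 - sqrt(17)/2 ≈ -0.5616 (local minimum); x = 3/2 + sqrt(17)/2 ≈ 3.5616 (local maximum)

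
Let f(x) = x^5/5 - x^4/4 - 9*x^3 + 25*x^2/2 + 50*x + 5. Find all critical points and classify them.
f'(x) = x^4 - x^3 - 27*x^2 + 25*x + 50

Solve f'(x) = 0:
  Factor: x^4 - x^3 - 27*x^2 + 25*x + 50 = (x - 5)*(x - 2)*(x + 1)*(x + 5) = 0.
  ⇒ x = -5, -1, 2, 5

f''(x) = 4*x^3 - 3*x^2 - 54*x + 25
Second-derivative test at each critical point:
  f''(-5) = -280 < 0 → local maximum
  f''(-1) = 72 > 0 → local minimum
  f''(2) = -63 < 0 → local maximum
  f''(5) = 180 > 0 → local minimum

Critical points: x = -5 (local maximum); x = -1 (local minimum); x = 2 (local maximum); x = 5 (local minimum)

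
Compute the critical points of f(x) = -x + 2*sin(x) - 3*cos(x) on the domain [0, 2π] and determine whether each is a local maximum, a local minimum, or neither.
f'(x) = 3*sin(x) + 2*cos(x) - 1

Solve f'(x) = 0 on [0, 2π]:
  f'(x) = 0 ⇔ 3*sin(x) + 2*cos(x) = 1. Write the left side as R·cos(x + φ) with R = √(2² + (-3)²) = sqrt(13), cos φ = 2*sqrt(13)/13, sin φ = -3*sqrt(13)/13; then cos(x + φ) = sqrt(13)/13. Solve for x and keep the solutions lying in [0, 2π].
  ⇒ x = atan((3 + 4*sqrt(3))/(2 - 6*sqrt(3))) + pi ≈ 2.2726, atan((3 - 4*sqrt(3))/(2 + 6*sqrt(3))) + 2*pi ≈ 5.9762

f''(x) = -2*sin(x) + 3*cos(x)
Second-derivative test at each critical point:
  f''(2.2726) = -3.4641 < 0 → local maximum
  f''(5.9762) = 3.4641 > 0 → local minimum

Critical points: x = atan((3 + 4*sqrt(3))/(2 - 6*sqrt(3))) + pi ≈ 2.2726 (local maximum); x = atan((3 - 4*sqrt(3))/(2 + 6*sqrt(3))) + 2*pi ≈ 5.9762 (local minimum)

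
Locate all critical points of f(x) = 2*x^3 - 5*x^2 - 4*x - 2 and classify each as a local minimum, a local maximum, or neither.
f'(x) = 6*x^2 - 10*x - 4

Solve f'(x) = 0:
  Factor: 6*x^2 - 10*x - 4 = 2*(x - 2)*(3*x + 1) = 0.
  ⇒ x = -1/3, 2

f''(x) = 12*x - 10
Second-derivative test at each critical point:
  f''(-1/3) = -14 < 0 → local maximum
  f''(2) = 14 > 0 → local minimum

Critical points: x = -1/3 (local maximum); x = 2 (local minimum)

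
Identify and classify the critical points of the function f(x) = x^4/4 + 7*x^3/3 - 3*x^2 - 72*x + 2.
f'(x) = x^3 + 7*x^2 - 6*x - 72

Solve f'(x) = 0:
  Factor: x^3 + 7*x^2 - 6*x - 72 = (x - 3)*(x + 4)*(x + 6) = 0.
  ⇒ x = -6, -4, 3

f''(x) = 3*x^2 + 14*x - 6
Second-derivative test at each critical point:
  f''(-6) = 18 > 0 → local minimum
  f''(-4) = -14 < 0 → local maximum
  f''(3) = 63 > 0 → local minimum

Critical points: x = -6 (local minimum); x = -4 (local maximum); x = 3 (local minimum)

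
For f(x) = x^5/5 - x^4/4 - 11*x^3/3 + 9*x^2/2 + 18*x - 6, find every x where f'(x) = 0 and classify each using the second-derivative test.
f'(x) = x^4 - x^3 - 11*x^2 + 9*x + 18

Solve f'(x) = 0:
  Factor: x^4 - x^3 - 11*x^2 + 9*x + 18 = (x - 3)*(x - 2)*(x + 1)*(x + 3) = 0.
  ⇒ x = -3, -1, 2, 3

f''(x) = 4*x^3 - 3*x^2 - 22*x + 9
Second-derivative test at each critical point:
  f''(-3) = -60 < 0 → local maximum
  f''(-1) = 24 > 0 → local minimum
  f''(2) = -15 < 0 → local maximum
  f''(3) = 24 > 0 → local minimum

Critical points: x = -3 (local maximum); x = -1 (local minimum); x = 2 (local maximum); x = 3 (local minimum)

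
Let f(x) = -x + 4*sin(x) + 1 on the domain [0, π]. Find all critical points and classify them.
f'(x) = 4*cos(x) - 1

Solve f'(x) = 0 on [0, π]:
  f'(x) = 0 ⇔ cos(x) = 1/4, i.e. x = ±arccos(1/4) + 2nπ; keep the solutions lying in [0, π].
  ⇒ x = acos(1/4) ≈ 1.3181

f''(x) = -4*sin(x)
Second-derivative test at each critical point:
  f''(1.3181) = -3.8730 < 0 → local maximum

Critical points: x = acos(1/4) ≈ 1.3181 (local maximum)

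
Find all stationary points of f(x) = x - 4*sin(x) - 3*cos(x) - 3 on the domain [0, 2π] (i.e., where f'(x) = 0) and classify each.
f'(x) = 3*sin(x) - 4*cos(x) + 1

Solve f'(x) = 0 on [0, 2π]:
  f'(x) = 0 ⇔ 3*sin(x) - 4*cos(x) = -1. Write the left side as R·cos(x + φ) with R = √((-4)² + (-3)²) = 5, cos φ = -4/5, sin φ = -3/5; then cos(x + φ) = -1/5. Solve for x and keep the solutions lying in [0, 2π].
  ⇒ x = atan((-3 + 8*sqrt(6))/(4 + 6*sqrt(6))) ≈ 0.7259, atan((-8*sqrt(6) - 3)/(4 - 6*sqrt(6))) + pi ≈ 4.2702

f''(x) = 4*sin(x) + 3*cos(x)
Second-derivative test at each critical point:
  f''(0.7259) = 4.8990 > 0 → local minimum
  f''(4.2702) = -4.8990 < 0 → local maximum

Critical points: x = atan((-3 + 8*sqrt(6))/(4 + 6*sqrt(6))) ≈ 0.7259 (local minimum); x = atan((-8*sqrt(6) - 3)/(4 - 6*sqrt(6))) + pi ≈ 4.2702 (local maximum)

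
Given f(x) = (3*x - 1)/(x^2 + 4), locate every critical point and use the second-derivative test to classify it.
f'(x) = (-3*x^2 + 2*x + 12)/(x^4 + 8*x^2 + 16)

Solve f'(x) = 0:
  f'(x) = -(3*x^2 - 2*x - 12)/(x^2 + 4)^2; the denominator is positive wherever f is defined, so f'(x) = 0 ⇔ -3*x^2 + 2*x + 12 = 0.
  3*x^2 - 2*x - 12 = 0 has no rational roots; quadratic formula: x = (2 ± √148)/6.
  ⇒ x = 1/3 - sqrt(37)/3 ≈ -1.6943, 1/3 + sqrt(37)/3 ≈ 2.3609

f''(x) = 2*(4*x^2*(3*x - 1) + (1 - 9*x)*(x^2 + 4))/(x^2 + 4)^3
Second-derivative test at each critical point:
  f''(-1.6943) = 0.2577 > 0 → local minimum
  f''(2.3609) = -0.1327 < 0 → local maximum

Critical points: x = 1/3 - sqrt(37)/3 ≈ -1.6943 (local minimum); x = 1/3 + sqrt(37)/3 ≈ 2.3609 (local maximum)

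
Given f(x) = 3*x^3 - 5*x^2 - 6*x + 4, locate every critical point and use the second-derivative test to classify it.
f'(x) = 9*x^2 - 10*x - 6

Solve f'(x) = 0:
  9*x^2 - 10*x - 6 = 0 has no rational roots; quadratic formula: x = (10 ± √316)/18.
  ⇒ x = 5/9 - sqrt(79)/9 ≈ -0.4320, 5/9 + sqrt(79)/9 ≈ 1.5431

f''(x) = 18*x - 10
Second-derivative test at each critical point:
  f''(-0.4320) = -17.7764 < 0 → local maximum
  f''(1.5431) = 17.7764 > 0 → local minimum

Critical points: x = 5/9 - sqrt(79)/9 ≈ -0.4320 (local maximum); x = 5/9 + sqrt(79)/9 ≈ 1.5431 (local minimum)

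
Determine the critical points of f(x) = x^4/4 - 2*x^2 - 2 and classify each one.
f'(x) = x*(x^2 - 4)

Solve f'(x) = 0:
  Factor: x^3 - 4*x = x*(x - 2)*(x + 2) = 0.
  ⇒ x = -2, 0, 2

f''(x) = 3*x^2 - 4
Second-derivative test at each critical point:
  f''(-2) = 8 > 0 → local minimum
  f''(0) = -4 < 0 → local maximum
  f''(2) = 8 > 0 → local minimum

Critical points: x = -2 (local minimum); x = 0 (local maximum); x = 2 (local minimum)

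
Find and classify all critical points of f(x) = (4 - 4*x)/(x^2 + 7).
f'(x) = 4*(-x^2 + 2*x*(x - 1) - 7)/(x^2 + 7)^2

Solve f'(x) = 0:
  f'(x) = 4*(x^2 - 2*x - 7)/(x^2 + 7)^2; the denominator is positive wherever f is defined, so f'(x) = 0 ⇔ 4*x^2 - 8*x - 28 = 0.
  Factor: 4*x^2 - 8*x - 28 = 4*(x^2 - 2*x - 7); x^2 - 2*x - 7 = 0 has no rational roots; quadratic formula: x = (2 ± √32)/2.
  ⇒ x = 1 - 2*sqrt(2) ≈ -1.8284, 1 + 2*sqrt(2) ≈ 3.8284

f''(x) = 8*(4*x^2*(1 - x) + (3*x - 1)*(x^2 + 7))/(x^2 + 7)^3
Second-derivative test at each critical point:
  f''(-1.8284) = -0.2115 < 0 → local maximum
  f''(3.8284) = 0.0482 > 0 → local minimum

Critical points: x = 1 - 2*sqrt(2) ≈ -1.8284 (local maximum); x = 1 + 2*sqrt(2) ≈ 3.8284 (local minimum)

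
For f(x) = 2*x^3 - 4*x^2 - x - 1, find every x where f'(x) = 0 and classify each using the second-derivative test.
f'(x) = 6*x^2 - 8*x - 1

Solve f'(x) = 0:
  6*x^2 - 8*x - 1 = 0 has no rational roots; quadratic formula: x = (8 ± √88)/12.
  ⇒ x = 2/3 - sqrt(22)/6 ≈ -0.1151, 2/3 + sqrt(22)/6 ≈ 1.4484

f''(x) = 12*x - 8
Second-derivative test at each critical point:
  f''(-0.1151) = -9.3808 < 0 → local maximum
  f''(1.4484) = 9.3808 > 0 → local minimum

Critical points: x = 2/3 - sqrt(22)/6 ≈ -0.1151 (local maximum); x = 2/3 + sqrt(22)/6 ≈ 1.4484 (local minimum)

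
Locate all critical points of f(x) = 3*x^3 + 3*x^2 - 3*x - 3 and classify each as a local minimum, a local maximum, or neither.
f'(x) = 9*x^2 + 6*x - 3

Solve f'(x) = 0:
  Factor: 9*x^2 + 6*x - 3 = 3*(x + 1)*(3*x - 1) = 0.
  ⇒ x = -1, 1/3

f''(x) = 18*x + 6
Second-derivative test at each critical point:
  f''(-1) = -12 < 0 → local maximum
  f''(1/3) = 12 > 0 → local minimum

Critical points: x = -1 (local maximum); x = 1/3 (local minimum)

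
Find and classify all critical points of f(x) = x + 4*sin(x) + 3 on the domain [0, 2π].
f'(x) = 4*cos(x) + 1

Solve f'(x) = 0 on [0, 2π]:
  f'(x) = 0 ⇔ cos(x) = -1/4, i.e. x = ±arccos(-1/4) + 2nπ; keep the solutions lying in [0, 2π].
  ⇒ x = acos(-1/4) ≈ 1.8235, -acos(-1/4) + 2*pi ≈ 4.4597

f''(x) = -4*sin(x)
Second-derivative test at each critical point:
  f''(1.8235) = -3.8730 < 0 → local maximum
  f''(4.4597) = 3.8730 > 0 → local minimum

Critical points: x = acos(-1/4) ≈ 1.8235 (local maximum); x = -acos(-1/4) + 2*pi ≈ 4.4597 (local minimum)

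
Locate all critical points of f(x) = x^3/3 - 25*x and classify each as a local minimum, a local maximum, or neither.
f'(x) = x^2 - 25

Solve f'(x) = 0:
  Factor: x^2 - 25 = (x - 5)*(x + 5) = 0.
  ⇒ x = -5, 5

f''(x) = 2*x
Second-derivative test at each critical point:
  f''(-5) = -10 < 0 → local maximum
  f''(5) = 10 > 0 → local minimum

Critical points: x = -5 (local maximum); x = 5 (local minimum)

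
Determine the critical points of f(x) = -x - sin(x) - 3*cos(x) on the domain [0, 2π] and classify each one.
f'(x) = 3*sin(x) - cos(x) - 1

Solve f'(x) = 0 on [0, 2π]:
  f'(x) = 0 ⇔ 3*sin(x) - cos(x) = 1. Write the left side as R·cos(x + φ) with R = √((-1)² + (-3)²) = sqrt(10), cos φ = -sqrt(10)/10, sin φ = -3*sqrt(10)/10; then cos(x + φ) = sqrt(10)/10. Solve for x and keep the solutions lying in [0, 2π].
  ⇒ x = atan(3/4) ≈ 0.6435, pi ≈ 3.1416

f''(x) = sin(x) + 3*cos(x)
Second-derivative test at each critical point:
  f''(0.6435) = 3 > 0 → local minimum
  f''(3.1416) = -3 < 0 → local maximum

Critical points: x = atan(3/4) ≈ 0.6435 (local minimum); x = pi ≈ 3.1416 (local maximum)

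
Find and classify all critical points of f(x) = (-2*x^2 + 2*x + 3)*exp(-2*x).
f'(x) = 4*(x^2 - 2*x - 1)*exp(-2*x)

Solve f'(x) = 0:
  f'(x) = (4*x^2 - 8*x - 4)·exp(-2*x) and exp(-2*x) > 0 for every x, so f'(x) = 0 ⇔ 4*x^2 - 8*x - 4 = 0.
  Factor: 4*x^2 - 8*x - 4 = 4*(x^2 - 2*x - 1); x^2 - 2*x - 1 = 0 has no rational roots; quadratic formula: x = (2 ± √8)/2.
  ⇒ x = 1 - sqrt(2) ≈ -0.4142, 1 + sqrt(2) ≈ 2.4142

f''(x) = 8*x*(3 - x)*exp(-2*x)
Second-derivative test at each critical point:
  f''(-0.4142) = -25.9052 < 0 → local maximum
  f''(2.4142) = 0.0905 > 0 → local minimum

Critical points: x = 1 - sqrt(2) ≈ -0.4142 (local maximum); x = 1 + sqrt(2) ≈ 2.4142 (local minimum)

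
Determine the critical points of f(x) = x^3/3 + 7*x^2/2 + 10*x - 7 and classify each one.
f'(x) = x^2 + 7*x + 10

Solve f'(x) = 0:
  Factor: x^2 + 7*x + 10 = (x + 2)*(x + 5) = 0.
  ⇒ x = -5, -2

f''(x) = 2*x + 7
Second-derivative test at each critical point:
  f''(-5) = -3 < 0 → local maximum
  f''(-2) = 3 > 0 → local minimum

Critical points: x = -5 (local maximum); x = -2 (local minimum)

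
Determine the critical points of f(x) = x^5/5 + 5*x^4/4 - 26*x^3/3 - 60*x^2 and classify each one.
f'(x) = x*(x^3 + 5*x^2 - 26*x - 120)

Solve f'(x) = 0:
  Factor: x^4 + 5*x^3 - 26*x^2 - 120*x = x*(x - 5)*(x + 4)*(x + 6) = 0.
  ⇒ x = -6, -4, 0, 5

f''(x) = 4*x^3 + 15*x^2 - 52*x - 120
Second-derivative test at each critical point:
  f''(-6) = -132 < 0 → local maximum
  f''(-4) = 72 > 0 → local minimum
  f''(0) = -120 < 0 → local maximum
  f''(5) = 495 > 0 → local minimum

Critical points: x = -6 (local maximum); x = -4 (local minimum); x = 0 (local maximum); x = 5 (local minimum)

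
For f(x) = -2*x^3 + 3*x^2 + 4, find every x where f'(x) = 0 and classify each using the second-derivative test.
f'(x) = 6*x*(1 - x)

Solve f'(x) = 0:
  Factor: -6*x^2 + 6*x = -6*x*(x - 1) = 0.
  ⇒ x = 0, 1

f''(x) = 6 - 12*x
Second-derivative test at each critical point:
  f''(0) = 6 > 0 → local minimum
  f''(1) = -6 < 0 → local maximum

Critical points: x = 0 (local minimum); x = 1 (local maximum)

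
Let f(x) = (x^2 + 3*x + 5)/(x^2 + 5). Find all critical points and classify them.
f'(x) = 3*(5 - x^2)/(x^4 + 10*x^2 + 25)

Solve f'(x) = 0:
  f'(x) = -3*(x^2 - 5)/(x^2 + 5)^2; the denominator is positive wherever f is defined, so f'(x) = 0 ⇔ 15 - 3*x^2 = 0.
  Factor: 15 - 3*x^2 = -3*(x^2 - 5); x^2 - 5 = 0 has no rational roots; quadratic formula: x = (0 ± √20)/2.
  ⇒ x = -sqrt(5) ≈ -2.2361, sqrt(5) ≈ 2.2361

f''(x) = 6*x*(x^2 - 15)/(x^6 + 15*x^4 + 75*x^2 + 125)
Second-derivative test at each critical point:
  f''(-2.2361) = 0.1342 > 0 → local minimum
  f''(2.2361) = -0.1342 < 0 → local maximum

Critical points: x = -sqrt(5) ≈ -2.2361 (local minimum); x = sqrt(5) ≈ 2.2361 (local maximum)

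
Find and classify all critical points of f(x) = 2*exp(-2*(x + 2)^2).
f'(x) = 8*(-x - 2)*exp(-2*(x + 2)^2)

Solve f'(x) = 0:
  f'(x) = (-8*x - 16)·exp(-2*(x + 2)^2) and exp(-2*(x + 2)^2) > 0 for every x, so f'(x) = 0 ⇔ -8*x - 16 = 0.
  Factor: -8*x - 16 = -8*(x + 2) = 0.
  ⇒ x = -2

f''(x) = 8*(4*(x + 2)^2 - 1)*exp(-2*(x + 2)^2)
Second-derivative test at each critical point:
  f''(-2) = -8 < 0 → local maximum

Critical points: x = -2 (local maximum)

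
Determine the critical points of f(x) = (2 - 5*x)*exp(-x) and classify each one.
f'(x) = (5*x - 7)*exp(-x)

Solve f'(x) = 0:
  f'(x) = (5*x - 7)·exp(-x) and exp(-x) > 0 for every x, so f'(x) = 0 ⇔ 5*x - 7 = 0.
  5*x - 7 = 0.
  ⇒ x = 7/5

f''(x) = (12 - 5*x)*exp(-x)
Second-derivative test at each critical point:
  f''(7/5) = 1.2330 > 0 → local minimum

Critical points: x = 7/5 (local minimum)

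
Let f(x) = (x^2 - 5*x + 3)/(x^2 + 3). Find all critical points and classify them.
f'(x) = 5*(x^2 - 3)/(x^4 + 6*x^2 + 9)

Solve f'(x) = 0:
  f'(x) = 5*(x^2 - 3)/(x^2 + 3)^2; the denominator is positive wherever f is defined, so f'(x) = 0 ⇔ 5*x^2 - 15 = 0.
  Factor: 5*x^2 - 15 = 5*(x^2 - 3); x^2 - 3 = 0 has no rational roots; quadratic formula: x = (0 ± √12)/2.
  ⇒ x = -sqrt(3) ≈ -1.7321, sqrt(3) ≈ 1.7321

f''(x) = 10*x*(9 - x^2)/(x^6 + 9*x^4 + 27*x^2 + 27)
Second-derivative test at each critical point:
  f''(-1.7321) = -0.4811 < 0 → local maximum
  f''(1.7321) = 0.4811 > 0 → local minimum

Critical points: x = -sqrt(3) ≈ -1.7321 (local maximum); x = sqrt(3) ≈ 1.7321 (local minimum)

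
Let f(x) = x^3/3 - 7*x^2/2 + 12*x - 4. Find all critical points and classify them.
f'(x) = x^2 - 7*x + 12

Solve f'(x) = 0:
  Factor: x^2 - 7*x + 12 = (x - 4)*(x - 3) = 0.
  ⇒ x = 3, 4

f''(x) = 2*x - 7
Second-derivative test at each critical point:
  f''(3) = -1 < 0 → local maximum
  f''(4) = 1 > 0 → local minimum

Critical points: x = 3 (local maximum); x = 4 (local minimum)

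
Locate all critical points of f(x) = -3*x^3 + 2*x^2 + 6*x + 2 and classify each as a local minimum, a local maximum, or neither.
f'(x) = -9*x^2 + 4*x + 6

Solve f'(x) = 0:
  9*x^2 - 4*x - 6 = 0 has no rational roots; quadratic formula: x = (4 ± √232)/18.
  ⇒ x = 2/9 - sqrt(58)/9 ≈ -0.6240, 2/9 + sqrt(58)/9 ≈ 1.0684

f''(x) = 4 - 18*x
Second-derivative test at each critical point:
  f''(-0.6240) = 15.2315 > 0 → local minimum
  f''(1.0684) = -15.2315 < 0 → local maximum

Critical points: x = 2/9 - sqrt(58)/9 ≈ -0.6240 (local minimum); x = 2/9 + sqrt(58)/9 ≈ 1.0684 (local maximum)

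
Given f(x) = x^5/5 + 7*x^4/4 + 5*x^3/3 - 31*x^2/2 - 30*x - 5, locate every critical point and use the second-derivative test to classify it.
f'(x) = x^4 + 7*x^3 + 5*x^2 - 31*x - 30

Solve f'(x) = 0:
  Factor: x^4 + 7*x^3 + 5*x^2 - 31*x - 30 = (x - 2)*(x + 1)*(x + 3)*(x + 5) = 0.
  ⇒ x = -5, -3, -1, 2

f''(x) = 4*x^3 + 21*x^2 + 10*x - 31
Second-derivative test at each critical point:
  f''(-5) = -56 < 0 → local maximum
  f''(-3) = 20 > 0 → local minimum
  f''(-1) = -24 < 0 → local maximum
  f''(2) = 105 > 0 → local minimum

Critical points: x = -5 (local maximum); x = -3 (local minimum); x = -1 (local maximum); x = 2 (local minimum)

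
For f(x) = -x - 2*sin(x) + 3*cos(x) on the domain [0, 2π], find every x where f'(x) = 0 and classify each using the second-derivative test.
f'(x) = -3*sin(x) - 2*cos(x) - 1

Solve f'(x) = 0 on [0, 2π]:
  f'(x) = 0 ⇔ -3*sin(x) - 2*cos(x) = 1. Write the left side as R·cos(x + φ) with R = √((-2)² + 3²) = sqrt(13), cos φ = -2*sqrt(13)/13, sin φ = 3*sqrt(13)/13; then cos(x + φ) = sqrt(13)/13. Solve for x and keep the solutions lying in [0, 2π].
  ⇒ x = atan((-3 + 4*sqrt(3))/(-6*sqrt(3) - 2)) + pi ≈ 2.8346, atan((-4*sqrt(3) - 3)/(-2 + 6*sqrt(3))) + 2*pi ≈ 5.4141

f''(x) = 2*sin(x) - 3*cos(x)
Second-derivative test at each critical point:
  f''(2.8346) = 3.4641 > 0 → local minimum
  f''(5.4141) = -3.4641 < 0 → local maximum

Critical points: x = atan((-3 + 4*sqrt(3))/(-6*sqrt(3) - 2)) + pi ≈ 2.8346 (local minimum); x = atan((-4*sqrt(3) - 3)/(-2 + 6*sqrt(3))) + 2*pi ≈ 5.4141 (local maximum)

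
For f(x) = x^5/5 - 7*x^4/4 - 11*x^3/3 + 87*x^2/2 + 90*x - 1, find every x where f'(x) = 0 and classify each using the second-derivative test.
f'(x) = x^4 - 7*x^3 - 11*x^2 + 87*x + 90

Solve f'(x) = 0:
  Factor: x^4 - 7*x^3 - 11*x^2 + 87*x + 90 = (x - 6)*(x - 5)*(x + 1)*(x + 3) = 0.
  ⇒ x = -3, -1, 5, 6

f''(x) = 4*x^3 - 21*x^2 - 22*x + 87
Second-derivative test at each critical point:
  f''(-3) = -144 < 0 → local maximum
  f''(-1) = 84 > 0 → local minimum
  f''(5) = -48 < 0 → local maximum
  f''(6) = 63 > 0 → local minimum

Critical points: x = -3 (local maximum); x = -1 (local minimum); x = 5 (local maximum); x = 6 (local minimum)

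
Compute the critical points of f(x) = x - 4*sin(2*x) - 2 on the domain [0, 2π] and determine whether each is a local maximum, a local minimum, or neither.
f'(x) = 1 - 8*cos(2*x)

Solve f'(x) = 0 on [0, 2π]:
  f'(x) = 0 ⇔ cos(2*x) = 1/8, i.e. 2*x = ±arccos(1/8) + 2nπ; keep the solutions lying in [0, 2π].
  ⇒ x = acos(1/8)/2 ≈ 0.7227, pi - acos(1/8)/2 ≈ 2.4189, acos(1/8)/2 + pi ≈ 3.8643, -acos(1/8)/2 + 2*pi ≈ 5.5605

f''(x) = 16*sin(2*x)
Second-derivative test at each critical point:
  f''(0.7227) = 15.8745 > 0 → local minimum
  f''(2.4189) = -15.8745 < 0 → local maximum
  f''(3.8643) = 15.8745 > 0 → local minimum
  f''(5.5605) = -15.8745 < 0 → local maximum

Critical points: x = acos(1/8)/2 ≈ 0.7227 (local minimum); x = pi - acos(1/8)/2 ≈ 2.4189 (local maximum); x = acos(1/8)/2 + pi ≈ 3.8643 (local minimum); x = -acos(1/8)/2 + 2*pi ≈ 5.5605 (local maximum)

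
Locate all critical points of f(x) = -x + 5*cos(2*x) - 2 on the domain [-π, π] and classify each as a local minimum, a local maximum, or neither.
f'(x) = -10*sin(2*x) - 1

Solve f'(x) = 0 on [-π, π]:
  f'(x) = 0 ⇔ sin(2*x) = -1/10, i.e. 2*x = arcsin(-1/10) + 2nπ or 2*x = π − arcsin(-1/10) + 2nπ; keep the solutions lying in [-π, π].
  ⇒ x = -pi/2 + asin(1/10)/2 ≈ -1.5207, -asin(1/10)/2 ≈ -0.0501, asin(1/10)/2 + pi/2 ≈ 1.6209, pi - asin(1/10)/2 ≈ 3.0915

f''(x) = -20*cos(2*x)
Second-derivative test at each critical point:
  f''(-1.5207) = 19.8997 > 0 → local minimum
  f''(-0.0501) = -19.8997 < 0 → local maximum
  f''(1.6209) = 19.8997 > 0 → local minimum
  f''(3.0915) = -19.8997 < 0 → local maximum

Critical points: x = -pi/2 + asin(1/10)/2 ≈ -1.5207 (local minimum); x = -asin(1/10)/2 ≈ -0.0501 (local maximum); x = asin(1/10)/2 + pi/2 ≈ 1.6209 (local minimum); x = pi - asin(1/10)/2 ≈ 3.0915 (local maximum)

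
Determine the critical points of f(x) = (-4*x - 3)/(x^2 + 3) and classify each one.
f'(x) = 2*(2*x^2 + 3*x - 6)/(x^4 + 6*x^2 + 9)

Solve f'(x) = 0:
  f'(x) = 2*(2*x^2 + 3*x - 6)/(x^2 + 3)^2; the denominator is positive wherever f is defined, so f'(x) = 0 ⇔ 4*x^2 + 6*x - 12 = 0.
  Factor: 4*x^2 + 6*x - 12 = 2*(2*x^2 + 3*x - 6); 2*x^2 + 3*x - 6 = 0 has no rational roots; quadratic formula: x = (-3 ± √57)/4.
  ⇒ x = -sqrt(57)/4 - 3/4 ≈ -2.6375, -3/4 + sqrt(57)/4 ≈ 1.1375

f''(x) = 2*(-4*x^2*(4*x + 3) + 3*(4*x + 1)*(x^2 + 3))/(x^2 + 3)^3
Second-derivative test at each critical point:
  f''(-2.6375) = -0.1523 < 0 → local maximum
  f''(1.1375) = 0.8190 > 0 → local minimum

Critical points: x = -sqrt(57)/4 - 3/4 ≈ -2.6375 (local maximum); x = -3/4 + sqrt(57)/4 ≈ 1.1375 (local minimum)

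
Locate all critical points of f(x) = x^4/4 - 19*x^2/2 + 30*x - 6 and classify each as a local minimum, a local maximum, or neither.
f'(x) = x^3 - 19*x + 30

Solve f'(x) = 0:
  Factor: x^3 - 19*x + 30 = (x - 3)*(x - 2)*(x + 5) = 0.
  ⇒ x = -5, 2, 3

f''(x) = 3*x^2 - 19
Second-derivative test at each critical point:
  f''(-5) = 56 > 0 → local minimum
  f''(2) = -7 < 0 → local maximum
  f''(3) = 8 > 0 → local minimum

Critical points: x = -5 (local minimum); x = 2 (local maximum); x = 3 (local minimum)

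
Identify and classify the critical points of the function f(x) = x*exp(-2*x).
f'(x) = (1 - 2*x)*exp(-2*x)

Solve f'(x) = 0:
  f'(x) = (1 - 2*x)·exp(-2*x) and exp(-2*x) > 0 for every x, so f'(x) = 0 ⇔ 1 - 2*x = 0.
  1 - 2*x = 0.
  ⇒ x = 1/2

f''(x) = 4*(x - 1)*exp(-2*x)
Second-derivative test at each critical point:
  f''(1/2) = -0.7358 < 0 → local maximum

Critical points: x = 1/2 (local maximum)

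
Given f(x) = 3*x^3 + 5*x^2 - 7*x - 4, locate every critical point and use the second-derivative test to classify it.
f'(x) = 9*x^2 + 10*x - 7

Solve f'(x) = 0:
  9*x^2 + 10*x - 7 = 0 has no rational roots; quadratic formula: x = (-10 ± √352)/18.
  ⇒ x = -2*sqrt(22)/9 - 5/9 ≈ -1.5979, -5/9 + 2*sqrt(22)/9 ≈ 0.4868

f''(x) = 18*x + 10
Second-derivative test at each critical point:
  f''(-1.5979) = -18.7617 < 0 → local maximum
  f''(0.4868) = 18.7617 > 0 → local minimum

Critical points: x = -2*sqrt(22)/9 - 5/9 ≈ -1.5979 (local maximum); x = -5/9 + 2*sqrt(22)/9 ≈ 0.4868 (local minimum)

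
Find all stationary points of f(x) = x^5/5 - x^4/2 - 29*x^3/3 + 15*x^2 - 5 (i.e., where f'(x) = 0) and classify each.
f'(x) = x*(x^3 - 2*x^2 - 29*x + 30)

Solve f'(x) = 0:
  Factor: x^4 - 2*x^3 - 29*x^2 + 30*x = x*(x - 6)*(x - 1)*(x + 5) = 0.
  ⇒ x = -5, 0, 1, 6

f''(x) = 4*x^3 - 6*x^2 - 58*x + 30
Second-derivative test at each critical point:
  f''(-5) = -330 < 0 → local maximum
  f''(0) = 30 > 0 → local minimum
  f''(1) = -30 < 0 → local maximum
  f''(6) = 330 > 0 → local minimum

Critical points: x = -5 (local maximum); x = 0 (local minimum); x = 1 (local maximum); x = 6 (local minimum)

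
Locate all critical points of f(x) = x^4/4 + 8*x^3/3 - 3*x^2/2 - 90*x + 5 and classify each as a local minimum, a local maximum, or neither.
f'(x) = x^3 + 8*x^2 - 3*x - 90

Solve f'(x) = 0:
  Factor: x^3 + 8*x^2 - 3*x - 90 = (x - 3)*(x + 5)*(x + 6) = 0.
  ⇒ x = -6, -5, 3

f''(x) = 3*x^2 + 16*x - 3
Second-derivative test at each critical point:
  f''(-6) = 9 > 0 → local minimum
  f''(-5) = -8 < 0 → local maximum
  f''(3) = 72 > 0 → local minimum

Critical points: x = -6 (local minimum); x = -5 (local maximum); x = 3 (local minimum)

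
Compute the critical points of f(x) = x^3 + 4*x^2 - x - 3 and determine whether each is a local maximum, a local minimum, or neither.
f'(x) = 3*x^2 + 8*x - 1

Solve f'(x) = 0:
  3*x^2 + 8*x - 1 = 0 has no rational roots; quadratic formula: x = (-8 ± √76)/6.
  ⇒ x = -sqrt(19)/3 - 4/3 ≈ -2.7863, -4/3 + sqrt(19)/3 ≈ 0.1196

f''(x) = 6*x + 8
Second-derivative test at each critical point:
  f''(-2.7863) = -8.7178 < 0 → local maximum
  f''(0.1196) = 8.7178 > 0 → local minimum

Critical points: x = -sqrt(19)/3 - 4/3 ≈ -2.7863 (local maximum); x = -4/3 + sqrt(19)/3 ≈ 0.1196 (local minimum)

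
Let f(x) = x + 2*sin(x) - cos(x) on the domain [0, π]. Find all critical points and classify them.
f'(x) = sin(x) + 2*cos(x) + 1

Solve f'(x) = 0 on [0, π]:
  f'(x) = 0 ⇔ sin(x) + 2*cos(x) = -1. Write the left side as R·cos(x + φ) with R = √(2² + (-1)²) = sqrt(5), cos φ = 2*sqrt(5)/5, sin φ = -sqrt(5)/5; then cos(x + φ) = -sqrt(5)/5. Solve for x and keep the solutions lying in [0, π].
  ⇒ x = pi - atan(3/4) ≈ 2.4981

f''(x) = -2*sin(x) + cos(x)
Second-derivative test at each critical point:
  f''(2.4981) = -2 < 0 → local maximum

Critical points: x = pi - atan(3/4) ≈ 2.4981 (local maximum)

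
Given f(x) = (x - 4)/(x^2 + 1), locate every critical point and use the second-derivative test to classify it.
f'(x) = (x^2 - 2*x*(x - 4) + 1)/(x^2 + 1)^2

Solve f'(x) = 0:
  f'(x) = -(x^2 - 8*x - 1)/(x^2 + 1)^2; the denominator is positive wherever f is defined, so f'(x) = 0 ⇔ -x^2 + 8*x + 1 = 0.
  x^2 - 8*x - 1 = 0 has no rational roots; quadratic formula: x = (8 ± √68)/2.
  ⇒ x = 4 - sqrt(17) ≈ -0.1231, 4 + sqrt(17) ≈ 8.1231

f''(x) = 2*(4*x^2*(x - 4) + (4 - 3*x)*(x^2 + 1))/(x^2 + 1)^3
Second-derivative test at each critical point:
  f''(-0.1231) = 8.0018 > 0 → local minimum
  f''(8.1231) = -0.0018 < 0 → local maximum

Critical points: x = 4 - sqrt(17) ≈ -0.1231 (local minimum); x = 4 + sqrt(17) ≈ 8.1231 (local maximum)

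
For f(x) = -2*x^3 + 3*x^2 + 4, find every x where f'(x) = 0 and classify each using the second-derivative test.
f'(x) = 6*x*(1 - x)

Solve f'(x) = 0:
  Factor: -6*x^2 + 6*x = -6*x*(x - 1) = 0.
  ⇒ x = 0, 1

f''(x) = 6 - 12*x
Second-derivative test at each critical point:
  f''(0) = 6 > 0 → local minimum
  f''(1) = -6 < 0 → local maximum

Critical points: x = 0 (local minimum); x = 1 (local maximum)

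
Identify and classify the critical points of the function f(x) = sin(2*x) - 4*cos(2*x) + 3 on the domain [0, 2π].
f'(x) = 8*sin(2*x) + 2*cos(2*x)

Solve f'(x) = 0 on [0, 2π]:
  f'(x) = 0 ⇔ cos(2*x) = -4*sin(2*x) ⇔ tan(2*x) = -1/4, i.e. 2*x = arctan(-1/4) + nπ; keep the solutions lying in [0, 2π].
  ⇒ x = -atan(1/4)/2 + pi/2 ≈ 1.4483, pi - atan(1/4)/2 ≈ 3.0191, -atan(1/4)/2 + 3*pi/2 ≈ 4.5899, -atan(1/4)/2 + 2*pi ≈ 6.1607

f''(x) = -4*sin(2*x) + 16*cos(2*x)
Second-derivative test at each critical point:
  f''(1.4483) = -16.4924 < 0 → local maximum
  f''(3.0191) = 16.4924 > 0 → local minimum
  f''(4.5899) = -16.4924 < 0 → local maximum
  f''(6.1607) = 16.4924 > 0 → local minimum

Critical points: x = -atan(1/4)/2 + pi/2 ≈ 1.4483 (local maximum); x = pi - atan(1/4)/2 ≈ 3.0191 (local minimum); x = -atan(1/4)/2 + 3*pi/2 ≈ 4.5899 (local maximum); x = -atan(1/4)/2 + 2*pi ≈ 6.1607 (local minimum)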